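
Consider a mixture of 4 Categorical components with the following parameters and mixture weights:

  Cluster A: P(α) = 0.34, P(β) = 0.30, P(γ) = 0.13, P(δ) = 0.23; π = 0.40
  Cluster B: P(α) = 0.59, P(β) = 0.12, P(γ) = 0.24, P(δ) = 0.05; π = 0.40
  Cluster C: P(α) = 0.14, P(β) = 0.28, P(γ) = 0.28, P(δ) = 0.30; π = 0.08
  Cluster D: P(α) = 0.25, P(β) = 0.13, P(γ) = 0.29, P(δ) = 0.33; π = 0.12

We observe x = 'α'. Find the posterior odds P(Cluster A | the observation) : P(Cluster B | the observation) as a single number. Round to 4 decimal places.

0.5763

Since P(k|x) ∝ π_k f_k(x), the posterior odds are π_i f_i(x) / (π_j f_j(x)).
Categorical probabilities:
  p_A = 0.34
  p_B = 0.59
  p_C = 0.14
  p_D = 0.25
0.136 / 0.236 ≈ 0.5763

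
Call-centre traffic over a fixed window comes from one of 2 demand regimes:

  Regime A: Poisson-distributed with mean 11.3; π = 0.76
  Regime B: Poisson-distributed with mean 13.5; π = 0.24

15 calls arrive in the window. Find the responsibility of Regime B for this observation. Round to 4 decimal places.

0.3353

P(component k | x) = P(Z=k)·f_k(x) / marginal(x), where marginal(x) = Σ_j P(Z=j)·f_j(x).
Evaluate each component's likelihood at the observed value:
  L_A = 0.0591765
  L_B = 0.0945217
Weight by the priors:
  P(Z=A)·L_A = 0.76 × 0.0591765 = 0.0449742
  P(Z=B)·L_B = 0.24 × 0.0945217 = 0.0226852
Evidence: 0.0449742 + 0.0226852 = 0.0676594
Responsibility of Regime B: 0.0226852 / 0.0676594 ≈ 0.3353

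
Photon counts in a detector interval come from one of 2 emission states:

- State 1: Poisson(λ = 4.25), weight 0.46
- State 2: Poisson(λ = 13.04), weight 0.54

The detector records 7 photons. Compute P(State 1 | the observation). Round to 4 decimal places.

P(component k | x) = P(Z=k)·f_k(x) / marginal(x), where marginal(x) = Σ_j P(Z=j)·f_j(x).
Evaluate each component's likelihood at the observed value:
  p_1 = 0.0708827
  p_2 = 0.0276257
Weight by the priors:
  P(Z=1)·p_1 = 0.46 × 0.0708827 = 0.0326061
  P(Z=2)·p_2 = 0.54 × 0.0276257 = 0.0149179
Denominator: 0.0326061 + 0.0149179 = 0.0475239
Responsibility of State 1: 0.0326061 / 0.0475239 ≈ 0.6861

0.6861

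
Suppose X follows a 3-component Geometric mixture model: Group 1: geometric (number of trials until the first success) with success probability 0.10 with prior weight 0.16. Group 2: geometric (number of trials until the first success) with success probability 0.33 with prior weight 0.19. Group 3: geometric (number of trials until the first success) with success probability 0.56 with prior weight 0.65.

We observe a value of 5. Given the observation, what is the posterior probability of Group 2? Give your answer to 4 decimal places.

0.3436

The responsibility of component k is P(Z=k) f_k(x) divided by Σ_j P(Z=j) f_j(x).
Evaluate each component's likelihood at the observed value:
  f_1 = 0.10·(1−0.10)^4 = 0.10·0.6561 = 0.06561
  f_2 = 0.33·(1−0.33)^4 = 0.33·0.201511 = 0.0664987
  f_3 = 0.56·(1−0.56)^4 = 0.56·0.037481 = 0.0209893
Weight by the priors:
  P(Z=1)·f_1 = 0.16 × 0.06561 = 0.0104976
  P(Z=2)·f_2 = 0.19 × 0.0664987 = 0.0126348
  P(Z=3)·f_3 = 0.65 × 0.0209893 = 0.0136431
Normaliser: 0.0104976 + 0.0126348 + 0.0136431 = 0.0367754
P(Group 2 | 5) ≈ 0.3436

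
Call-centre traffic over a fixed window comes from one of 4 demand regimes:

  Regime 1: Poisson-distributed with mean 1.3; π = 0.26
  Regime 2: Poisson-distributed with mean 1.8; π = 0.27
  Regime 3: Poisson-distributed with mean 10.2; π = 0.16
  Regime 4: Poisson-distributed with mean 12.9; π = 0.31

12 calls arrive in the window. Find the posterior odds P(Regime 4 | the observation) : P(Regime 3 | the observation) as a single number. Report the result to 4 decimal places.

2.1803

The posterior odds equal the prior odds times the likelihood ratio: (w_i/w_j)·(f_i(x)/f_j(x)).
Component likelihoods at x = 12 calls:
  p_1 = 1.32556e-08
  p_2 = 3.99211e-07
  p_3 = 0.098415
  p_4 = 0.110749
Posterior odds = (w_4·p_4) / (w_3·p_3) = (0.31·0.110749) / (0.16·0.098415) = 0.0343323 / 0.0157464 ≈ 2.1803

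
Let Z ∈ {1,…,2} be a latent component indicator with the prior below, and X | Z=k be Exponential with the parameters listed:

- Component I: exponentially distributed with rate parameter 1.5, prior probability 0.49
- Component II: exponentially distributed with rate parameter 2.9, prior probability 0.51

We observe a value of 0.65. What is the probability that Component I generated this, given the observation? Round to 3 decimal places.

0.552

P(component k | x) = π_k·f_k(x) / marginal(x), where marginal(x) = Σ_j π_j·f_j(x).
Component likelihoods at x = 0.65:
  L_I = 1.5·e^(−1.5·0.65) = 1.5·e^(−0.9750) = 0.565789
  L_II = 2.9·e^(−2.9·0.65) = 2.9·e^(−1.8850) = 0.440304
Weight by the priors:
  π_I·L_I = 0.49 × 0.565789 = 0.277236
  π_II·L_II = 0.51 × 0.440304 = 0.224555
Evidence: 0.277236 + 0.224555 = 0.501792
P(Component I | the observation) = 0.277236 / 0.501792 ≈ 0.552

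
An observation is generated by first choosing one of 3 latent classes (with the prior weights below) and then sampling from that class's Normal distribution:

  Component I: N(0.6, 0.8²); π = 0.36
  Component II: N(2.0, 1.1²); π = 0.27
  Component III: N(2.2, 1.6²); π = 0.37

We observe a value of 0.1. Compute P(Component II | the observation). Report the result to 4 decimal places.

Posterior ∝ prior × likelihood, so P(k | x) ∝ π_k f_k(x); normalise over all components.
Component likelihoods at x = 0.1:
  p_I = (1/(0.8·√(2π)))·exp(−(0.1−0.6)²/(2·0.8²)) = 0.498678·exp(-0.19531) = 0.410201
  p_II = (1/(1.1·√(2π)))·exp(−(0.1−2.0)²/(2·1.1²)) = 0.362675·exp(-1.49174) = 0.0815952
  p_III = (1/(1.6·√(2π)))·exp(−(0.1−2.2)²/(2·1.6²)) = 0.249339·exp(-0.86133) = 0.105371
Unnormalised posteriors:
  π_I·p_I = 0.36 × 0.410201 = 0.147672
  π_II·p_II = 0.27 × 0.0815952 = 0.0220307
  π_III·p_III = 0.37 × 0.105371 = 0.0389872
Marginal: 0.147672 + 0.0220307 + 0.0389872 = 0.20869
So the posterior for Component II is 0.0220307 / 0.20869 ≈ 0.1056.

0.1056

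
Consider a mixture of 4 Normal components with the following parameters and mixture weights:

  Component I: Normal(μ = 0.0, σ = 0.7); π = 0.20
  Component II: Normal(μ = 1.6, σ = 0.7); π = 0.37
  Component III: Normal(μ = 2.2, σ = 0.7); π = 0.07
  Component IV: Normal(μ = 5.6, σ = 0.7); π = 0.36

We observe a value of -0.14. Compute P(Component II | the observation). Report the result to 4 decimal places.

0.0790

By Bayes' theorem, P(k | x) = π_k f_k(x) / Σ_j π_j f_j(x).
Normal densities:
  f_I = (1/(0.7·√(2π)))·exp(−(-0.14−0.0)²/(2·0.7²)) = 0.569918·exp(-0.02000) = 0.558632
  f_II = (1/(0.7·√(2π)))·exp(−(-0.14−1.6)²/(2·0.7²)) = 0.569918·exp(-3.08939) = 0.0259482
  f_III = (1/(0.7·√(2π)))·exp(−(-0.14−2.2)²/(2·0.7²)) = 0.569918·exp(-5.58735) = 0.00213431
  f_IV = (1/(0.7·√(2π)))·exp(−(-0.14−5.6)²/(2·0.7²)) = 0.569918·exp(-33.62000) = 1.42834e-15
Weight by the priors:
  π_I·f_I = 0.20 × 0.558632 = 0.111726
  π_II·f_II = 0.37 × 0.0259482 = 0.00960085
  π_III·f_III = 0.07 × 0.00213431 = 0.000149402
  π_IV·f_IV = 0.36 × 1.42834e-15 = 5.14202e-16
Normaliser: 0.111726 + 0.00960085 + 0.000149402 + 5.14202e-16 = 0.121477
Responsibility of Component II: 0.00960085 / 0.121477 ≈ 0.0790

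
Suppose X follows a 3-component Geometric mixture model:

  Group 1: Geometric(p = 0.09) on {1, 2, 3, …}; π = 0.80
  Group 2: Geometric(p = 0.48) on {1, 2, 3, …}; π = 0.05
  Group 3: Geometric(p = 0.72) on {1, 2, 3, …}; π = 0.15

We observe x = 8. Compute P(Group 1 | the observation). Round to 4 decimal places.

0.9930

The responsibility of component k is π_k f_k(x) divided by Σ_j π_j f_j(x).
Evaluate each component's likelihood at the observed value:
  L_1 = 0.09·(1−0.09)^7 = 0.09·0.516761 = 0.0465085
  L_2 = 0.48·(1−0.48)^7 = 0.48·0.0102807 = 0.00493474
  L_3 = 0.72·(1−0.72)^7 = 0.72·0.000134929 = 9.71491e-05
Weight by the priors:
  π_1·L_1 = 0.80 × 0.0465085 = 0.0372068
  π_2·L_2 = 0.05 × 0.00493474 = 0.000246737
  π_3·L_3 = 0.15 × 9.71491e-05 = 1.45724e-05
Evidence: 0.0372068 + 0.000246737 + 1.45724e-05 = 0.0374681
So the posterior for Group 1 is 0.0372068 / 0.0374681 ≈ 0.9930.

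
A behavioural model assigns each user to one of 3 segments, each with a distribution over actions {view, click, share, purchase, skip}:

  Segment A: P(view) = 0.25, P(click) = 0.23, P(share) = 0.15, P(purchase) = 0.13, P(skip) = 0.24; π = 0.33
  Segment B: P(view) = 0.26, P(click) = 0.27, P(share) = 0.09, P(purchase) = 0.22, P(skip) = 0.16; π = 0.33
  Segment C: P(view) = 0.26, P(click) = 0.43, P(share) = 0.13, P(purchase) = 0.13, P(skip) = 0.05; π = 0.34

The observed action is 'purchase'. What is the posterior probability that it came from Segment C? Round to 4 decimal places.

0.2768

Apply Bayes' rule: the posterior for each component is proportional to its prior times its likelihood at x.
Evaluate each component's likelihood at the observed value:
  f_A = 0.13
  f_B = 0.22
  f_C = 0.13
Unnormalised posteriors:
  w_A·f_A = 0.33 × 0.13 = 0.0429
  w_B·f_B = 0.33 × 0.22 = 0.0726
  w_C·f_C = 0.34 × 0.13 = 0.0442
Marginal: 0.0429 + 0.0726 + 0.0442 = 0.1597
So the posterior for Segment C is 0.0442 / 0.1597 ≈ 0.2768.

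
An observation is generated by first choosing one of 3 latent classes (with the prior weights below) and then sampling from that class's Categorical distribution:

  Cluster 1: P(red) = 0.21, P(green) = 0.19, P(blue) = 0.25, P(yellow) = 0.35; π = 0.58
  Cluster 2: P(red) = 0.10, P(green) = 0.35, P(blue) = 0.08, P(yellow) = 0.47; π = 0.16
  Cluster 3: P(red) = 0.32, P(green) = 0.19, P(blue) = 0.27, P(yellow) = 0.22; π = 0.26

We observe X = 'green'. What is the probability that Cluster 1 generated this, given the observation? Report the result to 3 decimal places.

0.511

Apply Bayes' rule: the posterior for each component is proportional to its prior times its likelihood at x.
Component likelihoods at x = 'green':
  f_1 = 0.19
  f_2 = 0.35
  f_3 = 0.19
Multiply by the mixture weights:
  π_1·f_1 = 0.58 × 0.19 = 0.1102
  π_2·f_2 = 0.16 × 0.35 = 0.056
  π_3·f_3 = 0.26 × 0.19 = 0.0494
Evidence: 0.1102 + 0.056 + 0.0494 = 0.2156
P(Cluster 1 | 'green') = 0.1102 / 0.2156 ≈ 0.511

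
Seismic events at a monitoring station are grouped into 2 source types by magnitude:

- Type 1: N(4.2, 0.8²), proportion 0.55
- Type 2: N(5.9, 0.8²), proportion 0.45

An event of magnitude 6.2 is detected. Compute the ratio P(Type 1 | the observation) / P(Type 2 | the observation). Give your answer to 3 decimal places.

0.058

The posterior odds equal the prior odds times the likelihood ratio: (π_i/π_j)·(f_i(x)/f_j(x)).
Component likelihoods at x = 6.2:
  L_1 = (1/(0.8·√(2π)))·exp(−(6.2−4.2)²/(2·0.8²)) = 0.498678·exp(-3.12500) = 0.0219104
  L_2 = (1/(0.8·√(2π)))·exp(−(6.2−5.9)²/(2·0.8²)) = 0.498678·exp(-0.07031) = 0.464819
0.0120507 / 0.209168 ≈ 0.058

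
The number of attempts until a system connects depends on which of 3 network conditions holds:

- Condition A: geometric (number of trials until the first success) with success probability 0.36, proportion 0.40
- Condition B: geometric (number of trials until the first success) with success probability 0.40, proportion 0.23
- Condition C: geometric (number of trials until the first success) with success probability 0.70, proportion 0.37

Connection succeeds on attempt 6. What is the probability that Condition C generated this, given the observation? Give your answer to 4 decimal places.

By Bayes' theorem, P(k | x) = P(Z=k) f_k(x) / Σ_j P(Z=j) f_j(x).
Evaluate each component's likelihood at the observed value:
  L_A = 0.0386547
  L_B = 0.031104
  L_C = 0.001701
Prior × likelihood for each component:
  P(Z=A)·L_A = 0.40 × 0.0386547 = 0.0154619
  P(Z=B)·L_B = 0.23 × 0.031104 = 0.00715392
  P(Z=C)·L_C = 0.37 × 0.001701 = 0.00062937
Normaliser: 0.0154619 + 0.00715392 + 0.00062937 = 0.0232452
So the posterior for Condition C is 0.00062937 / 0.0232452 ≈ 0.0271.

0.0271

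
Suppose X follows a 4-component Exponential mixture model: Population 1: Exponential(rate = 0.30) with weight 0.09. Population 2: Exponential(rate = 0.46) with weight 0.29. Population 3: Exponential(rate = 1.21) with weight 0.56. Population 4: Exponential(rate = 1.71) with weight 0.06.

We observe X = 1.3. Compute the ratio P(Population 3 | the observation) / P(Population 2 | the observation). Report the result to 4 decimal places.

Only the two components matter; the odds are (π_i f_i(x)) / (π_j f_j(x)).
Evaluate each component's likelihood at the observed value:
  f_1 = 0.30·e^(−0.30·1.3) = 0.30·e^(−0.3900) = 0.203117
  f_2 = 0.46·e^(−0.46·1.3) = 0.46·e^(−0.5980) = 0.252959
  f_3 = 1.21·e^(−1.21·1.3) = 1.21·e^(−1.5730) = 0.250981
  f_4 = 1.71·e^(−1.71·1.3) = 1.71·e^(−2.2230) = 0.185165
0.140549 / 0.073358 ≈ 1.9159

1.9159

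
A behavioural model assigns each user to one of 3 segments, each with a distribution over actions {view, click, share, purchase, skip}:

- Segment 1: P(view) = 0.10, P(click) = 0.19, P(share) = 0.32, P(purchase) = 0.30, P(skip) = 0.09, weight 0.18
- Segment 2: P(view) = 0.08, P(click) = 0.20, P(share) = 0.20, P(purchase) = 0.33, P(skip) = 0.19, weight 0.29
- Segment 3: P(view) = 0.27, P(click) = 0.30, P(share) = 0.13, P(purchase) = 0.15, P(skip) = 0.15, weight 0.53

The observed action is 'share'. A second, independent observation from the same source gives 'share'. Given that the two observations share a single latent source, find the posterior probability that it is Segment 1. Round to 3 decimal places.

0.473

The responsibility of component k is π_k f_k(x) divided by Σ_j π_j f_j(x).
Since both observations come from the same component, the likelihood for component k is f_k(x₁)·f_k(x₂).
  f_1 = [P(share | comp) = 0.32] × [0.32] = 0.1024
  f_2 = [P(share | comp) = 0.20] × [0.2] = 0.04
  f_3 = [P(share | comp) = 0.13] × [0.13] = 0.0169
Multiply by the mixture weights:
  π_1·f_1 = 0.18 × 0.1024 = 0.018432
  π_2·f_2 = 0.29 × 0.04 = 0.0116
  π_3·f_3 = 0.53 × 0.0169 = 0.008957
Evidence: 0.018432 + 0.0116 + 0.008957 = 0.038989
Responsibility of Segment 1: 0.018432 / 0.038989 ≈ 0.473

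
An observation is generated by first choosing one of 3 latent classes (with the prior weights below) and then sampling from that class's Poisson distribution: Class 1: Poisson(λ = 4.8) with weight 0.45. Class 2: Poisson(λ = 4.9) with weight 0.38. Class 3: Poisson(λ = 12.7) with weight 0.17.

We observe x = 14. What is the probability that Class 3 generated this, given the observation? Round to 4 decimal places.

0.9828

By Bayes' theorem, P(k | x) = π_k f_k(x) / Σ_j π_j f_j(x).
Evaluate each component's likelihood at the observed value:
  f_1 = e^(−4.8)·4.8^14/14! = 0.000325353
  f_2 = e^(−4.9)·4.9^14/14! = 0.000392911
  f_3 = e^(−12.7)·12.7^14/14! = 0.0993811
Multiply by the mixture weights:
  π_1·f_1 = 0.45 × 0.000325353 = 0.000146409
  π_2·f_2 = 0.38 × 0.000392911 = 0.000149306
  π_3·f_3 = 0.17 × 0.0993811 = 0.0168948
Evidence: 0.000146409 + 0.000149306 + 0.0168948 = 0.0171905
P(Class 3 | 14) ≈ 0.9828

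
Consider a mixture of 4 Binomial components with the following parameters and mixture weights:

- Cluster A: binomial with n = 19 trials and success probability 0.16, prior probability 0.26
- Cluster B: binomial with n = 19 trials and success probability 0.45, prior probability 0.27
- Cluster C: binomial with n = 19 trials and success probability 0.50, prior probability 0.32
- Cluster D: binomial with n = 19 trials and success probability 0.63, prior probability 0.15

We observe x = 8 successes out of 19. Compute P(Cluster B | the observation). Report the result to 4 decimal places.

Apply Bayes' rule: the posterior for each component is proportional to its prior times its likelihood at x.
Component likelihoods at x = 8 successes out of 19:
  L_A = C(19,8)·0.16^8·0.84^11 = 75582·4.29497e-07·0.146917 = 0.00476925
  L_B = C(19,8)·0.45^8·0.55^11 = 75582·0.00168151·0.00139312 = 0.177055
  L_C = C(19,8)·0.50^8·0.50^11 = 75582·0.00390625·0.000488281 = 0.144161
  L_D = C(19,8)·0.63^8·0.37^11 = 75582·0.0248156·1.77918e-05 = 0.0333704
Prior × likelihood for each component:
  w_A·L_A = 0.26 × 0.00476925 = 0.00124001
  w_B·L_B = 0.27 × 0.177055 = 0.0478048
  w_C·L_C = 0.32 × 0.144161 = 0.0461316
  w_D·L_D = 0.15 × 0.0333704 = 0.00500556
Sum: 0.00124001 + 0.0478048 + 0.0461316 + 0.00500556 = 0.100182
So the posterior for Cluster B is 0.0478048 / 0.100182 ≈ 0.4772.

0.4772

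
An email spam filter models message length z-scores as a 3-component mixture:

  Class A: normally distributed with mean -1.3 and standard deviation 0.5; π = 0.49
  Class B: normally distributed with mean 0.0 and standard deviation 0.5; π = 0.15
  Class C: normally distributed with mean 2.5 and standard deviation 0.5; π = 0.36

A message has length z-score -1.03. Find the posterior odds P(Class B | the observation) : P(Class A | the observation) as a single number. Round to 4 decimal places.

0.0424

Since P(k|x) ∝ π_k f_k(x), the posterior odds are π_i f_i(x) / (π_j f_j(x)).
Evaluate each component's likelihood at the observed value:
  L_A = (1/(0.5·√(2π)))·exp(−(-1.03−-1.3)²/(2·0.5²)) = 0.797885·exp(-0.14580) = 0.689636
  L_B = (1/(0.5·√(2π)))·exp(−(-1.03−0.0)²/(2·0.5²)) = 0.797885·exp(-2.12180) = 0.0955991
  L_C = (1/(0.5·√(2π)))·exp(−(-1.03−2.5)²/(2·0.5²)) = 0.797885·exp(-24.92180) = 1.19823e-11
Odds = (0.15/0.49) × (0.0955991/0.689636) = 0.306122 × 0.138623 ≈ 0.0424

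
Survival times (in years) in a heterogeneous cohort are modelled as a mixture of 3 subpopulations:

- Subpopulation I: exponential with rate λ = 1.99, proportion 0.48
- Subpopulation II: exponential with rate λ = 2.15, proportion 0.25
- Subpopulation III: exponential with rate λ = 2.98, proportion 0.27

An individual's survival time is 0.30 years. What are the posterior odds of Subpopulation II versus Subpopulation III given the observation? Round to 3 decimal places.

0.857

Only the two components matter; the odds are (π_i f_i(x)) / (π_j f_j(x)).
Evaluate each component's likelihood at the observed value:
  f_I = 1.09542
  f_II = 1.12802
  f_III = 1.21887
Odds = (0.25/0.27) × (1.12802/1.21887) = 0.925926 × 0.925468 ≈ 0.857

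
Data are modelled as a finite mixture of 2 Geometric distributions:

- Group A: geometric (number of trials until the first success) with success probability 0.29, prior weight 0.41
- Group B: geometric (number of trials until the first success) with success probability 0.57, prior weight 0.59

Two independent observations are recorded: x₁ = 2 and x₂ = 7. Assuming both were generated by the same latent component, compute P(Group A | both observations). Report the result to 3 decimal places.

P(component k | x) = π_k·f_k(x) / marginal(x), where marginal(x) = Σ_j π_j·f_j(x).
Since both observations come from the same component, the likelihood for component k is f_k(x₁)·f_k(x₂).
  p_A = [0.2059] × [0.0371491] = 0.007649
  p_B = [0.2451] × [0.00360318] = 0.000883139
Weight by the priors:
  π_A·p_A = 0.41 × 0.007649 = 0.00313609
  π_B·p_B = 0.59 × 0.000883139 = 0.000521052
Denominator: 0.00313609 + 0.000521052 = 0.00365714
P(Group A | x₁,x₂) = 0.00313609 / 0.00365714 ≈ 0.858

0.858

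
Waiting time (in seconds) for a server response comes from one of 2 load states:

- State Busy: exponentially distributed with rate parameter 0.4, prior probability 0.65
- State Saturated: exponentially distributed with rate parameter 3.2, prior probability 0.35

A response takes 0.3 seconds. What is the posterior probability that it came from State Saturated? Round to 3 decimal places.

Apply Bayes' rule: the posterior for each component is proportional to its prior times its likelihood at x.
Evaluate each component's likelihood at the observed value:
  p_Busy = 0.4·e^(−0.4·0.3) = 0.4·e^(−0.1200) = 0.354768
  p_Saturated = 3.2·e^(−3.2·0.3) = 3.2·e^(−0.9600) = 1.22526
Weight by the priors:
  π_Busy·p_Busy = 0.65 × 0.354768 = 0.230599
  π_Saturated·p_Saturated = 0.35 × 1.22526 = 0.42884
Denominator: 0.230599 + 0.42884 = 0.659439
So the posterior for State Saturated is 0.42884 / 0.659439 ≈ 0.650.

0.650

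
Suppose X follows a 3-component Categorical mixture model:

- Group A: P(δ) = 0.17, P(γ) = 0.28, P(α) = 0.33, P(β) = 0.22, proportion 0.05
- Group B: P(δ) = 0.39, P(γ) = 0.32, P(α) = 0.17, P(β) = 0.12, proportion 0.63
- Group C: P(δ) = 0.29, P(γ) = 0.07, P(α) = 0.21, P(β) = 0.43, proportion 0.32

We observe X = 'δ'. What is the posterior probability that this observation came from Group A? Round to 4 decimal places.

0.0245

P(component k | x) = P(Z=k)·f_k(x) / marginal(x), where marginal(x) = Σ_j P(Z=j)·f_j(x).
Categorical probabilities:
  p_A = P(δ | comp) = 0.17
  p_B = P(δ | comp) = 0.39
  p_C = P(δ | comp) = 0.29
Multiply by the mixture weights:
  P(Z=A)·p_A = 0.05 × 0.17 = 0.0085
  P(Z=B)·p_B = 0.63 × 0.39 = 0.2457
  P(Z=C)·p_C = 0.32 × 0.29 = 0.0928
Marginal: 0.0085 + 0.2457 + 0.0928 = 0.347
P(Group A | data) ≈ 0.0245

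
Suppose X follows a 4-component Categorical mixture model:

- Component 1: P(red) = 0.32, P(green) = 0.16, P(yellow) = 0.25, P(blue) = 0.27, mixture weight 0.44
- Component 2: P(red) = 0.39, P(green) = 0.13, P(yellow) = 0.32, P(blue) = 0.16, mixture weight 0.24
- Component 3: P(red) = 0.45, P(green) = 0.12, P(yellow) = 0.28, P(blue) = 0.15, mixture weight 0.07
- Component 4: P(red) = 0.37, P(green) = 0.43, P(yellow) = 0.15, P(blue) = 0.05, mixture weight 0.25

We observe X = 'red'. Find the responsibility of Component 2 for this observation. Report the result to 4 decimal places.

0.2612

By Bayes' theorem, P(k | x) = π_k f_k(x) / Σ_j π_j f_j(x).
Evaluate each component's likelihood at the observed value:
  L_1 = P(red | comp) = 0.32
  L_2 = P(red | comp) = 0.39
  L_3 = P(red | comp) = 0.45
  L_4 = P(red | comp) = 0.37
Multiply by the mixture weights:
  π_1·L_1 = 0.44 × 0.32 = 0.1408
  π_2·L_2 = 0.24 × 0.39 = 0.0936
  π_3·L_3 = 0.07 × 0.45 = 0.0315
  π_4·L_4 = 0.25 × 0.37 = 0.0925
Marginal: 0.1408 + 0.0936 + 0.0315 + 0.0925 = 0.3584
So the posterior for Component 2 is 0.0936 / 0.3584 ≈ 0.2612.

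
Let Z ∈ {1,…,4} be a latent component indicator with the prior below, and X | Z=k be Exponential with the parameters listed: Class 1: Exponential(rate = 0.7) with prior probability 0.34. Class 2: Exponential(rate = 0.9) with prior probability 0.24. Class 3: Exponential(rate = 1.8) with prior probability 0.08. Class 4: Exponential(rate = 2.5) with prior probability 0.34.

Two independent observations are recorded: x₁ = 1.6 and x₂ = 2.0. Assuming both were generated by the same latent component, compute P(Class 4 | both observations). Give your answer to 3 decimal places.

Apply Bayes' rule: the posterior for each component is proportional to its prior times its likelihood at x.
Since both observations come from the same component, the likelihood for component k is f_k(x₁)·f_k(x₂).
  p_1 = [0.7·e^(−0.7·1.6) = 0.7·e^(−1.1200) = 0.228396] × [0.172618] = 0.0394252
  p_2 = [0.9·e^(−0.9·1.6) = 0.9·e^(−1.4400) = 0.213235] × [0.148769] = 0.0317228
  p_3 = [1.8·e^(−1.8·1.6) = 1.8·e^(−2.8800) = 0.101043] × [0.0491827] = 0.00496955
  p_4 = [2.5·e^(−2.5·1.6) = 2.5·e^(−4.0000) = 0.0457891] × [0.0168449] = 0.000771311
Weight by the priors:
  π_1·p_1 = 0.34 × 0.0394252 = 0.0134046
  π_2·p_2 = 0.24 × 0.0317228 = 0.00761346
  π_3·p_3 = 0.08 × 0.00496955 = 0.000397564
  π_4·p_4 = 0.34 × 0.000771311 = 0.000262246
Normaliser: 0.0134046 + 0.00761346 + 0.000397564 + 0.000262246 = 0.0216778
Responsibility of Class 4: 0.000262246 / 0.0216778 ≈ 0.012

0.012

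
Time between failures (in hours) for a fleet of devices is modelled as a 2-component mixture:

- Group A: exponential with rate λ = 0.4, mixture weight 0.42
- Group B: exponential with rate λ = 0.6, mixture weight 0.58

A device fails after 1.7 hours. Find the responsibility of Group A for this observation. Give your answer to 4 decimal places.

0.4041

P(component k | x) = w_k·f_k(x) / marginal(x), where marginal(x) = Σ_j w_j·f_j(x).
Exponential densities:
  p_A = 0.202647
  p_B = 0.216357
Multiply by the mixture weights:
  w_A·p_A = 0.42 × 0.202647 = 0.0851117
  w_B·p_B = 0.58 × 0.216357 = 0.125487
Denominator: 0.0851117 + 0.125487 = 0.210599
P(Group A | data) = 0.0851117 / 0.210599 ≈ 0.4041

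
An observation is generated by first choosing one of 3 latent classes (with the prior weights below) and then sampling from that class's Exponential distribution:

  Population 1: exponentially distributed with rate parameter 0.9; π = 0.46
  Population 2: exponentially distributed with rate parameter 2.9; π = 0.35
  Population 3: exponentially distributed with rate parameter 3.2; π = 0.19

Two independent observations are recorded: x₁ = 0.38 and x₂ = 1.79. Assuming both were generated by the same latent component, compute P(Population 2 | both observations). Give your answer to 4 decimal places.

0.0905

Posterior ∝ prior × likelihood, so P(k | x) ∝ P(Z=k) f_k(x); normalise over all components.
Since both observations come from the same component, the likelihood for component k is f_k(x₁)·f_k(x₂).
  p_1 = [0.9·e^(−0.9·0.38) = 0.9·e^(−0.3420) = 0.639313] × [0.179719] = 0.114897
  p_2 = [2.9·e^(−2.9·0.38) = 2.9·e^(−1.1020) = 0.963397] × [0.0161427] = 0.0155518
  p_3 = [3.2·e^(−3.2·0.38) = 3.2·e^(−1.2160) = 0.948523] × [0.0104114] = 0.0098755
Weight by the priors:
  P(Z=1)·p_1 = 0.46 × 0.114897 = 0.0528525
  P(Z=2)·p_2 = 0.35 × 0.0155518 = 0.00544313
  P(Z=3)·p_3 = 0.19 × 0.0098755 = 0.00187634
Marginal: 0.0528525 + 0.00544313 + 0.00187634 = 0.060172
P(Population 2 | data) ≈ 0.0905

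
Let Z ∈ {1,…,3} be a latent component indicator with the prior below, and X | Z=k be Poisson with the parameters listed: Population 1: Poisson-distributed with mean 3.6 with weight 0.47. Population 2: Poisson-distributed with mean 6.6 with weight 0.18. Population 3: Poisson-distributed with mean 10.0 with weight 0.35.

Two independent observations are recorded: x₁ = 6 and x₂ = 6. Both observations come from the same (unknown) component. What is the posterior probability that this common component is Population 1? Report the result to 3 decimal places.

0.357

The responsibility of component k is π_k f_k(x) divided by Σ_j π_j f_j(x).
Since both observations come from the same component, the likelihood for component k is f_k(x₁)·f_k(x₂).
  f_1 = [e^(−3.6)·3.6^6/6! = 0.0826081] × [0.0826081] = 0.00682409
  f_2 = [e^(−6.6)·6.6^6/6! = 0.156166] × [0.156166] = 0.0243879
  f_3 = [e^(−10.0)·10.0^6/6! = 0.0630555] × [0.0630555] = 0.00397599
Multiply by the mixture weights:
  π_1·f_1 = 0.47 × 0.00682409 = 0.00320732
  π_2·f_2 = 0.18 × 0.0243879 = 0.00438983
  π_3·f_3 = 0.35 × 0.00397599 = 0.0013916
Marginal: 0.00320732 + 0.00438983 + 0.0013916 = 0.00898875
P(Population 1 | data) ≈ 0.357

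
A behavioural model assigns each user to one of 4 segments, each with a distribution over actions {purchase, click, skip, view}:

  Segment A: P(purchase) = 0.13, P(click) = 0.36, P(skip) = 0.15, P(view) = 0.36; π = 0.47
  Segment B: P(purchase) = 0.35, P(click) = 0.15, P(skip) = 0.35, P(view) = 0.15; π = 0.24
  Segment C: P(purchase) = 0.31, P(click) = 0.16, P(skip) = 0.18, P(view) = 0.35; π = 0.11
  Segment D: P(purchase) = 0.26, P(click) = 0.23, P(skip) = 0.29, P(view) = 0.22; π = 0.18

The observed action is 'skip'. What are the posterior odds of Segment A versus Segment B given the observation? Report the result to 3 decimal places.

Only the two components matter; the odds are (w_i f_i(x)) / (w_j f_j(x)).
Component likelihoods at x = 'skip':
  p_A = 0.15
  p_B = 0.35
  p_C = 0.18
  p_D = 0.29
Posterior odds = (w_A·p_A) / (w_B·p_B) = (0.47·0.15) / (0.24·0.35) = 0.0705 / 0.084 ≈ 0.839

0.839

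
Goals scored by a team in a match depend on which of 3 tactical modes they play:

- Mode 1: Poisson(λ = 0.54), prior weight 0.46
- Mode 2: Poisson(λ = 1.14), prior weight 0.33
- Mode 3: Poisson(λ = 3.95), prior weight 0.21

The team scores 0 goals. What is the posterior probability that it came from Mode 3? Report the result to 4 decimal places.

Posterior ∝ prior × likelihood, so P(k | x) ∝ π_k f_k(x); normalise over all components.
Evaluate each component's likelihood at the observed value:
  L_1 = e^(−0.54)·0.54^0/0! = 0.582748
  L_2 = e^(−1.14)·1.14^0/0! = 0.319819
  L_3 = e^(−3.95)·3.95^0/0! = 0.0192547
Prior × likelihood for each component:
  π_1·L_1 = 0.46 × 0.582748 = 0.268064
  π_2·L_2 = 0.33 × 0.319819 = 0.10554
  π_3·L_3 = 0.21 × 0.0192547 = 0.00404349
Evidence: 0.268064 + 0.10554 + 0.00404349 = 0.377648
Responsibility of Mode 3: 0.00404349 / 0.377648 ≈ 0.0107

0.0107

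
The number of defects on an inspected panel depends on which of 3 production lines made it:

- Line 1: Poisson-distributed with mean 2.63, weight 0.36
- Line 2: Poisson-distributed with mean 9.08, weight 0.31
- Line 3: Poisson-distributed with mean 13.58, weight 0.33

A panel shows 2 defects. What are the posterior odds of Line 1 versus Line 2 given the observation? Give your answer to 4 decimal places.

Since P(k|x) ∝ π_k f_k(x), the posterior odds are π_i f_i(x) / (π_j f_j(x)).
Poisson probabilities:
  L_1 = 0.24928
  L_2 = 0.00469621
  L_3 = 0.000116695
Odds = (0.36/0.31) × (0.24928/0.00469621) = 1.16129 × 53.081 ≈ 61.6425

61.6425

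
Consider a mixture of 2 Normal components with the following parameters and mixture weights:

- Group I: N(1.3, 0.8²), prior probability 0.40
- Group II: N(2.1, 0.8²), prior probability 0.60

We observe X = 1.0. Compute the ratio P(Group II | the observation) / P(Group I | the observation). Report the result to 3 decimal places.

0.625

The posterior odds equal the prior odds times the likelihood ratio: (w_i/w_j)·(f_i(x)/f_j(x)).
Evaluate each component's likelihood at the observed value:
  L_I = (1/(0.8·√(2π)))·exp(−(1.0−1.3)²/(2·0.8²)) = 0.498678·exp(-0.07031) = 0.464819
  L_II = (1/(0.8·√(2π)))·exp(−(1.0−2.1)²/(2·0.8²)) = 0.498678·exp(-0.94531) = 0.193765
Odds = (0.60/0.40) × (0.193765/0.464819) = 1.5 × 0.416862 ≈ 0.625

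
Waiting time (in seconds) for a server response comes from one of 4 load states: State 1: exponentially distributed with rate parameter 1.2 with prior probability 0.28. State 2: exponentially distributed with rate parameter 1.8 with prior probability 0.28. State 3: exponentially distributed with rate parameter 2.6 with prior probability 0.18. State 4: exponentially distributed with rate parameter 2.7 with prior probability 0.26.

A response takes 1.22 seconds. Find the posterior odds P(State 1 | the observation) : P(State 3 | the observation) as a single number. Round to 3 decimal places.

3.962

Only the two components matter; the odds are (P(Z=i) f_i(x)) / (P(Z=j) f_j(x)).
Evaluate each component's likelihood at the observed value:
  p_1 = 1.2·e^(−1.2·1.22) = 1.2·e^(−1.4640) = 0.277571
  p_2 = 1.8·e^(−1.8·1.22) = 1.8·e^(−2.1960) = 0.200245
  p_3 = 2.6·e^(−2.6·1.22) = 2.6·e^(−3.1720) = 0.108991
  p_4 = 2.7·e^(−2.7·1.22) = 2.7·e^(−3.2940) = 0.100184
0.0777199 / 0.0196184 ≈ 3.962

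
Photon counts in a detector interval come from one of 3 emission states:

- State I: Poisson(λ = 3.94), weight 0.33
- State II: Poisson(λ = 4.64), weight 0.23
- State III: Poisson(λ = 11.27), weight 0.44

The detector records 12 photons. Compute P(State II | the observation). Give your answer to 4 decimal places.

0.0093

The responsibility of component k is P(Z=k) f_k(x) divided by Σ_j P(Z=j) f_j(x).
Evaluate each component's likelihood at the observed value:
  f_I = 0.000568195
  f_II = 0.00200795
  f_III = 0.111751
Weight by the priors:
  P(Z=I)·f_I = 0.33 × 0.000568195 = 0.000187504
  P(Z=II)·f_II = 0.23 × 0.00200795 = 0.000461828
  P(Z=III)·f_III = 0.44 × 0.111751 = 0.0491704
Normaliser: 0.000187504 + 0.000461828 + 0.0491704 = 0.0498197
P(State II | the observation) ≈ 0.0093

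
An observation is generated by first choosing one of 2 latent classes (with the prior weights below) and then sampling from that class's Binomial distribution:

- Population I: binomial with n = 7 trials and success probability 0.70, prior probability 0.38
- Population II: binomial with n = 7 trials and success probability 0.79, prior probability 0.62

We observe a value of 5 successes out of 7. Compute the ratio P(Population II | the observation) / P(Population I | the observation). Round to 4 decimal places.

1.4637

Posterior odds = (w_i f_i(x)) / (w_j f_j(x)); the normalising sum cancels.
Evaluate each component's likelihood at the observed value:
  f_I = C(7,5)·0.70^5·0.30^2 = 21·0.16807·0.09 = 0.317652
  f_II = C(7,5)·0.79^5·0.21^2 = 21·0.307706·0.0441 = 0.284966
0.176679 / 0.120708 ≈ 1.4637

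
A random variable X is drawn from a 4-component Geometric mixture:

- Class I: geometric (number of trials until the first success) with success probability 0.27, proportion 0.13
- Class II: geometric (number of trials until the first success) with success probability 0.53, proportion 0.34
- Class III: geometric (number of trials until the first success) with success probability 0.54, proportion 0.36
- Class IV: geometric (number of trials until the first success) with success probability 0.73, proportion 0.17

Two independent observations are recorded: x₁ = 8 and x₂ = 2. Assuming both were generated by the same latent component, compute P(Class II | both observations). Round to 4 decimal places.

0.1888

Apply Bayes' rule: the posterior for each component is proportional to its prior times its likelihood at x.
Since both observations come from the same component, the likelihood for component k is f_k(x₁)·f_k(x₂).
  f_I = [0.029828] × [0.1971] = 0.00587909
  f_II = [0.0026851] × [0.2491] = 0.000668859
  f_III = [0.00235342] × [0.2484] = 0.000584588
  f_IV = [7.63606e-05] × [0.1971] = 1.50507e-05
Weight by the priors:
  π_I·f_I = 0.13 × 0.00587909 = 0.000764282
  π_II·f_II = 0.34 × 0.000668859 = 0.000227412
  π_III·f_III = 0.36 × 0.000584588 = 0.000210452
  π_IV·f_IV = 0.17 × 1.50507e-05 = 2.55861e-06
Normaliser: 0.000764282 + 0.000227412 + 0.000210452 + 2.55861e-06 = 0.0012047
P(Class II | x₁,x₂) = 0.000227412 / 0.0012047 ≈ 0.1888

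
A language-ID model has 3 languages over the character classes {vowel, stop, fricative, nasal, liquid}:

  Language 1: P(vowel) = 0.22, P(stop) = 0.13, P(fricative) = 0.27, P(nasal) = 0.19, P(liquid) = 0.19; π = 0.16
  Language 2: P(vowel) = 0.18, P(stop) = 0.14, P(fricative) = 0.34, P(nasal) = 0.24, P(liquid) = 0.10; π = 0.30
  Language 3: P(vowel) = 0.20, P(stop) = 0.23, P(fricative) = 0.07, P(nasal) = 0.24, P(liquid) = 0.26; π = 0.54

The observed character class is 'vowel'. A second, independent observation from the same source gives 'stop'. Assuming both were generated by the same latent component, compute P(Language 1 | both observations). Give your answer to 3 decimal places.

Apply Bayes' rule: the posterior for each component is proportional to its prior times its likelihood at x.
Since both observations come from the same component, the likelihood for component k is f_k(x₁)·f_k(x₂).
  f_1 = [P(vowel | comp) = 0.22] × [0.13] = 0.0286
  f_2 = [P(vowel | comp) = 0.18] × [0.14] = 0.0252
  f_3 = [P(vowel | comp) = 0.20] × [0.23] = 0.046
Multiply by the mixture weights:
  π_1·f_1 = 0.16 × 0.0286 = 0.004576
  π_2·f_2 = 0.30 × 0.0252 = 0.00756
  π_3·f_3 = 0.54 × 0.046 = 0.02484
Marginal: 0.004576 + 0.00756 + 0.02484 = 0.036976
P(Language 1 | data) = 0.004576 / 0.036976 ≈ 0.124

0.124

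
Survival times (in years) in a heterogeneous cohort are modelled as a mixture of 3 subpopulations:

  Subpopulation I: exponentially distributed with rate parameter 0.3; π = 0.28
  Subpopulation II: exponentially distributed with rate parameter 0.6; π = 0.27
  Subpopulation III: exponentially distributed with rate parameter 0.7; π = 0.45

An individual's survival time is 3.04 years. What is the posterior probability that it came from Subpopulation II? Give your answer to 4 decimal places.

The responsibility of component k is π_k f_k(x) divided by Σ_j π_j f_j(x).
Exponential densities:
  f_I = 0.3·e^(−0.3·3.04) = 0.3·e^(−0.9120) = 0.120516
  f_II = 0.6·e^(−0.6·3.04) = 0.6·e^(−1.8240) = 0.0968274
  f_III = 0.7·e^(−0.7·3.04) = 0.7·e^(−2.1280) = 0.0833526
Unnormalised posteriors:
  π_I·f_I = 0.28 × 0.120516 = 0.0337445
  π_II·f_II = 0.27 × 0.0968274 = 0.0261434
  π_III·f_III = 0.45 × 0.0833526 = 0.0375087
Normaliser: 0.0337445 + 0.0261434 + 0.0375087 = 0.0973966
Responsibility of Subpopulation II: 0.0261434 / 0.0973966 ≈ 0.2684

0.2684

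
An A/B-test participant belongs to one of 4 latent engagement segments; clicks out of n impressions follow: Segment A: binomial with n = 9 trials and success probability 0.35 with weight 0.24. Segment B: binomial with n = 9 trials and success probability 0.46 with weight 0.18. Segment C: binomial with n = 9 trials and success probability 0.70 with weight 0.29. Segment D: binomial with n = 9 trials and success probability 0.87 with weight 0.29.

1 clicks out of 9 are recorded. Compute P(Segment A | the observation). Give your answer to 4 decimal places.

P(component k | x) = π_k·f_k(x) / marginal(x), where marginal(x) = Σ_j π_j·f_j(x).
Component likelihoods at x = 1 clicks out of 9:
  L_A = 0.100373
  L_B = 0.029933
  L_C = 0.000413343
  L_D = 6.38717e-07
Prior × likelihood for each component:
  π_A·L_A = 0.24 × 0.100373 = 0.0240895
  π_B·L_B = 0.18 × 0.029933 = 0.00538794
  π_C·L_C = 0.29 × 0.000413343 = 0.000119869
  π_D·L_D = 0.29 × 6.38717e-07 = 1.85228e-07
Evidence: 0.0240895 + 0.00538794 + 0.000119869 + 1.85228e-07 = 0.0295975
P(Segment A | 1 clicks out of 9) = 0.0240895 / 0.0295975 ≈ 0.8139

0.8139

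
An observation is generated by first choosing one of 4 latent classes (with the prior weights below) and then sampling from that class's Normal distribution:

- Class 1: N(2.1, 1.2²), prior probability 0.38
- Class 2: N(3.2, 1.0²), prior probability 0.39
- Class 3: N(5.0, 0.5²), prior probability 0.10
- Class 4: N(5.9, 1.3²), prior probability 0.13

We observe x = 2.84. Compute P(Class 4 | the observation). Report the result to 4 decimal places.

0.0099

The responsibility of component k is w_k f_k(x) divided by Σ_j w_j f_j(x).
Normal densities:
  f_1 = 0.274886
  f_2 = 0.373911
  f_3 = 7.07052e-05
  f_4 = 0.0192239
Unnormalised posteriors:
  w_1·f_1 = 0.38 × 0.274886 = 0.104457
  w_2·f_2 = 0.39 × 0.373911 = 0.145825
  w_3·f_3 = 0.10 × 7.07052e-05 = 7.07052e-06
  w_4·f_4 = 0.13 × 0.0192239 = 0.00249911
Evidence: 0.104457 + 0.145825 + 7.07052e-06 + 0.00249911 = 0.252788
Responsibility of Class 4: 0.00249911 / 0.252788 ≈ 0.0099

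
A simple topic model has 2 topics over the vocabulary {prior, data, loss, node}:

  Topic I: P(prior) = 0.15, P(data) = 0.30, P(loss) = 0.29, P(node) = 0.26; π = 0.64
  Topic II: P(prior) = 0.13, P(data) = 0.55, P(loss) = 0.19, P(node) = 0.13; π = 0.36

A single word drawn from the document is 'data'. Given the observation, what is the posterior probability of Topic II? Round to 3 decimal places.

0.508

Apply Bayes' rule: the posterior for each component is proportional to its prior times its likelihood at x.
Component likelihoods at x = 'data':
  L_I = P(data | comp) = 0.30
  L_II = P(data | comp) = 0.55
Prior × likelihood for each component:
  P(Z=I)·L_I = 0.64 × 0.3 = 0.192
  P(Z=II)·L_II = 0.36 × 0.55 = 0.198
Evidence: 0.192 + 0.198 = 0.39
So the posterior for Topic II is 0.198 / 0.39 ≈ 0.508.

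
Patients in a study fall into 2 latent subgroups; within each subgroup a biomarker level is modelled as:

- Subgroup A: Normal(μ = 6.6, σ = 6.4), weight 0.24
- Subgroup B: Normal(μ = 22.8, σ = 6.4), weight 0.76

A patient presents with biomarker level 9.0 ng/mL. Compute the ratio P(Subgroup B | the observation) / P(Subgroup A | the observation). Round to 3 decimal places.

Posterior odds = (π_i f_i(x)) / (π_j f_j(x)); the normalising sum cancels.
Evaluate each component's likelihood at the observed value:
  f_A = 0.0581024
  f_B = 0.00609709
Odds = (0.76/0.24) × (0.00609709/0.0581024) = 3.16667 × 0.104937 ≈ 0.332

0.332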